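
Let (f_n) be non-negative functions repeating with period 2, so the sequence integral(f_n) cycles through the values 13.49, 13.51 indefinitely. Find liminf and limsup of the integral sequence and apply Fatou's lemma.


The sequence (integral(f_n)) is periodic with period 2, repeating the values 13.49, 13.51 indefinitely.
Step 1: For a periodic sequence, every tail (a_m, a_(m+1), ...) contains all 2 period values infinitely often.
Step 2: Hence inf of every tail = min of the period values = min(13.49, 13.51) = 13.49.
        liminf_n integral(f_n) = sup over m of (inf of tail from m) = 13.49.
Step 3: Similarly sup of every tail = max of the period values = 13.51.
        limsup_n integral(f_n) = 13.51.
Step 4: Fatou's lemma: integral(liminf_n f_n) <= liminf_n integral(f_n) = 13.49.
        So the integral of the pointwise liminf is at most 13.49.


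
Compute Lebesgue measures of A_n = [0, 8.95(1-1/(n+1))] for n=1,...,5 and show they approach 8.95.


By continuity of measure from below: if A_n increases to A, then m(A_n) -> m(A).
Here A = [0, 8.95], so m(A) = 8.95
Step 1: a_1 = 8.95*(1 - 1/2) = 4.475, m(A_1) = 4.475
Step 2: a_2 = 8.95*(1 - 1/3) = 5.9667, m(A_2) = 5.9667
Step 3: a_3 = 8.95*(1 - 1/4) = 6.7125, m(A_3) = 6.7125
Step 4: a_4 = 8.95*(1 - 1/5) = 7.16, m(A_4) = 7.16
Step 5: a_5 = 8.95*(1 - 1/6) = 7.4583, m(A_5) = 7.4583
Limit: m(A_n) -> m([0,8.95]) = 8.95


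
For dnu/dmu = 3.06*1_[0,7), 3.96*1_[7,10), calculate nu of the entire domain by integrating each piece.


Integrate each piece of the Radon-Nikodym derivative:
Step 1: integral_0^7 3.06 dx = 3.06*(7-0) = 3.06*7 = 21.42
Step 2: integral_7^10 3.96 dx = 3.96*(10-7) = 3.96*3 = 11.88
Total: 21.42 + 11.88 = 33.3


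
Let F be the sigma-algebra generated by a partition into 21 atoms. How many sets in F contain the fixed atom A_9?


Each element of F is a union of some subset S of the 21 atoms.
The element contains A_9 iff A_9 is in S.
So we count subsets S of {A_1,...,A_21} with A_9 in S: choose freely among the other 20 atoms.
Count = 2^(21-1) = 2^20 = 1048576.


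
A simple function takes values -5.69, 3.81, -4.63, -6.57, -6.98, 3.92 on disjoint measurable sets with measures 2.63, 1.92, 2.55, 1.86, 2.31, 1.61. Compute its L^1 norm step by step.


Step 1: Compute |f_i|^1 for each value:
  |-5.69|^1 = 5.69
  |3.81|^1 = 3.81
  |-4.63|^1 = 4.63
  |-6.57|^1 = 6.57
  |-6.98|^1 = 6.98
  |3.92|^1 = 3.92
Step 2: Multiply by measures and sum:
  5.69 * 2.63 = 14.9647
  3.81 * 1.92 = 7.3152
  4.63 * 2.55 = 11.8065
  6.57 * 1.86 = 12.2202
  6.98 * 2.31 = 16.1238
  3.92 * 1.61 = 6.3112
Sum = 14.9647 + 7.3152 + 11.8065 + 12.2202 + 16.1238 + 6.3112 = 68.7416
Step 3: Take the p-th root:
||f||_1 = (68.7416)^(1/1) = 68.7416


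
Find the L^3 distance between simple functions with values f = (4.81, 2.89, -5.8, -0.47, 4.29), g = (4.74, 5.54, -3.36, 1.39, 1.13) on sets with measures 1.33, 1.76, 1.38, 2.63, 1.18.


Step 1: Compute differences f_i - g_i:
  4.81 - 4.74 = 0.07
  2.89 - 5.54 = -2.65
  -5.8 - -3.36 = -2.44
  -0.47 - 1.39 = -1.86
  4.29 - 1.13 = 3.16
Step 2: Compute |diff|^3 * measure for each set:
  |0.07|^3 * 1.33 = 3.430000e-04 * 1.33 = 4.561900e-04
  |-2.65|^3 * 1.76 = 18.609625 * 1.76 = 32.75294
  |-2.44|^3 * 1.38 = 14.526784 * 1.38 = 20.046962
  |-1.86|^3 * 2.63 = 6.434856 * 2.63 = 16.923671
  |3.16|^3 * 1.18 = 31.554496 * 1.18 = 37.234305
Step 3: Sum = 106.958335
Step 4: ||f-g||_3 = (106.958335)^(1/3) = 4.746843


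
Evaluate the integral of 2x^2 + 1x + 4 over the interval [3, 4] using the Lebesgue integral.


The Lebesgue integral of a Riemann-integrable function agrees with the Riemann integral.
Antiderivative F(x) = (2/3)x^3 + (1/2)x^2 + 4x
F(4) = (2/3)*4^3 + (1/2)*4^2 + 4*4
     = (2/3)*64 + (1/2)*16 + 4*4
     = 42.666667 + 8 + 16
     = 66.666667
F(3) = 34.5
Integral = F(4) - F(3) = 66.666667 - 34.5 = 32.166667


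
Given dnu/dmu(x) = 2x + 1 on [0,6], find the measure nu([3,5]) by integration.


nu(A) = integral_A (dnu/dmu) dmu = integral_3^5 (2x + 1) dx
Step 1: Antiderivative F(x) = (2/2)x^2 + 1x
Step 2: F(5) = (2/2)*5^2 + 1*5 = 25 + 5 = 30
Step 3: F(3) = (2/2)*3^2 + 1*3 = 9 + 3 = 12
Step 4: nu([3,5]) = F(5) - F(3) = 30 - 12 = 18


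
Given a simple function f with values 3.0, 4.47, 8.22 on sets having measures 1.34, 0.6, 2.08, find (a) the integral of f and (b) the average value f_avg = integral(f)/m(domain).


Step 1: Integral = sum(value_i * measure_i)
= 3.0*1.34 + 4.47*0.6 + 8.22*2.08
= 4.02 + 2.682 + 17.0976
= 23.7996
Step 2: Total measure of domain = 1.34 + 0.6 + 2.08 = 4.02
Step 3: Average value = 23.7996 / 4.02 = 5.920299


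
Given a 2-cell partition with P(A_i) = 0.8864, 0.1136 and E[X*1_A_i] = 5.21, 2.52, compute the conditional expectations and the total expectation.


For each cell A_i: E[X|A_i] = E[X*1_A_i] / P(A_i)
Step 1: E[X|A_1] = 5.21 / 0.8864 = 5.877708
Step 2: E[X|A_2] = 2.52 / 0.1136 = 22.183099
Verification: E[X] = sum E[X*1_A_i] = 5.21 + 2.52 = 7.73


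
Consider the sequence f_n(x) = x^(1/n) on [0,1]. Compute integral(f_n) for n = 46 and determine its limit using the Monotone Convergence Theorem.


At n = 46: f_46(x) = x^(1/46).
Step 1: integral(x^(1/46), 0, 1) = [x^(1/46+1) / (1/46+1)] from 0 to 1
     = 1 / (1/46 + 1) = 1 / ((46+1)/46) = 46/(46+1)
     = 46/47 = 0.978723
Step 2: As n -> infinity, f_n(x) = x^(1/n) -> 1 for x in (0,1], and f_n is increasing in n.
By MCT, lim_n integral(f_n) = integral(lim_n f_n) = integral(1, 0, 1) = 1.
Step 3: Verify convergence: 46/47 = 0.978723 -> 1


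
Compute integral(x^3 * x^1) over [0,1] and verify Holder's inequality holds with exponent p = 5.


Step 1: Exact integral of f*g = integral(x^4, 0, 1) = 1/5
     = 0.2
Step 2: Holder bound with p=5, q=1.25:
  ||f||_p = (integral x^15 dx)^(1/5) = (1/16)^(1/5) = 0.574349
  ||g||_q = (integral x^1.25 dx)^(1/1.25) = (1/2.25)^(1/1.25) = 0.522702
Step 3: Holder bound = ||f||_p * ||g||_q = 0.574349 * 0.522702 = 0.300213
Verification: 0.2 <= 0.300213 (Holder holds)


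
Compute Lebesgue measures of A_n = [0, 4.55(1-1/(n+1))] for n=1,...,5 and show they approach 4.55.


By continuity of measure from below: if A_n increases to A, then m(A_n) -> m(A).
Here A = [0, 4.55], so m(A) = 4.55
Step 1: a_1 = 4.55*(1 - 1/2) = 2.275, m(A_1) = 2.275
Step 2: a_2 = 4.55*(1 - 1/3) = 3.0333, m(A_2) = 3.0333
Step 3: a_3 = 4.55*(1 - 1/4) = 3.4125, m(A_3) = 3.4125
Step 4: a_4 = 4.55*(1 - 1/5) = 3.64, m(A_4) = 3.64
Step 5: a_5 = 4.55*(1 - 1/6) = 3.7917, m(A_5) = 3.7917
Limit: m(A_n) -> m([0,4.55]) = 4.55


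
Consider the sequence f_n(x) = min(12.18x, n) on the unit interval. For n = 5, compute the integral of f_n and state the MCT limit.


f(x) = 12.18x on [0,1]; f_n(x) = min(12.18x, n). At n = 5:
Step 1: f(x) reaches 5 at x = 5/12.18 = 0.410509
Step 2: integral(f_5) = integral(12.18x, 0, 0.410509) + integral(5, 0.410509, 1)
       = 12.18*0.410509^2/2 + 5*(1 - 0.410509)
       = 1.026273 + 2.947455
       = 3.973727
Step 3: As n -> infinity, f_n increases to f, so by MCT integral(f_n) -> integral(f) = 12.18/2 = 6.09.
Convergence: integral(f_5) = 3.973727 -> 6.09 as n -> infinity


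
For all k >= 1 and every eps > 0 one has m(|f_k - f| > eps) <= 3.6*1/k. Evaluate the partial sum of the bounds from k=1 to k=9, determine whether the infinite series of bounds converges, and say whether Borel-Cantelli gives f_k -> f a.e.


Step 1: List the terms 3.6*1/k for k = 1 to 9:
  k=1: 3.6
  k=2: 1.8
  k=3: 1.2
  k=4: 0.9
  k=5: 0.72
  k=6: 0.6
  k=7: 0.514286
  k=8: 0.45
  k=9: 0.4
Step 2: Partial sum = 3.6 + 1.8 + 1.2 + 0.9 + 0.72 + 0.6 + 0.514286 + 0.45 + 0.4
     = 10.184286
Step 3: The full series sum_(k>=1) 3.6*1/k diverges (harmonic series, p = 1; a nonzero constant multiple of a divergent series diverges).
Step 4: The (first) Borel-Cantelli lemma requires a summable sequence of measures, so it does not apply here;
        from this bound alone no conclusion about a.e. convergence can be drawn (convergence in measure still
        gives an a.e.-convergent subsequence, but not a.e. convergence of the whole sequence).
Conclusion: series diverges; Borel-Cantelli is inconclusive about a.e. convergence of f_k.


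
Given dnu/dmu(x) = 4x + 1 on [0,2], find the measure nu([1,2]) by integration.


nu(A) = integral_A (dnu/dmu) dmu = integral_1^2 (4x + 1) dx
Step 1: Antiderivative F(x) = (4/2)x^2 + 1x
Step 2: F(2) = (4/2)*2^2 + 1*2 = 8 + 2 = 10
Step 3: F(1) = (4/2)*1^2 + 1*1 = 2 + 1 = 3
Step 4: nu([1,2]) = F(2) - F(1) = 10 - 3 = 7


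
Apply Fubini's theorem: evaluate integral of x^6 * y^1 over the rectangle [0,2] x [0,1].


By Fubini's theorem, the double integral factors as a product of single integrals:
Step 1: integral_0^2 x^6 dx = [x^7/7] from 0 to 2
     = 2^7/7 = 18.285714
Step 2: integral_0^1 y^1 dy = [y^2/2] from 0 to 1
     = 1^2/2 = 0.5
Step 3: Double integral = 18.285714 * 0.5 = 9.142857


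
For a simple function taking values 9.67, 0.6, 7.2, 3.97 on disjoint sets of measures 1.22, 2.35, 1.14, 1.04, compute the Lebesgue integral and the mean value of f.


Step 1: Integral = sum(value_i * measure_i)
= 9.67*1.22 + 0.6*2.35 + 7.2*1.14 + 3.97*1.04
= 11.7974 + 1.41 + 8.208 + 4.1288
= 25.5442
Step 2: Total measure of domain = 1.22 + 2.35 + 1.14 + 1.04 = 5.75
Step 3: Average value = 25.5442 / 5.75 = 4.44247


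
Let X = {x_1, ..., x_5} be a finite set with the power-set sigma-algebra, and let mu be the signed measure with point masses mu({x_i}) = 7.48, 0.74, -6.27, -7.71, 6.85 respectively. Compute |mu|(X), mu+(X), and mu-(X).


Step 1: Every measurable set is a union of atoms (the cells / points), so a Hahn decomposition is
  obtained by grouping atoms by sign: P = union of atoms with mu > 0, N = union of the remaining atoms.
  Atoms in P (indices): 1, 2, 5;  atoms in N (indices): 3, 4
  Positive values: 7.48, 0.74, 6.85
  Negative values: -6.27, -7.71
Step 2: mu+(X) = mu(P) = sum of positive atom values = 15.07
Step 3: mu-(X) = -mu(N) = sum of |negative atom values| = 13.98
Step 4: |mu|(X) = mu+(X) + mu-(X) = 15.07 + 13.98 = 29.05


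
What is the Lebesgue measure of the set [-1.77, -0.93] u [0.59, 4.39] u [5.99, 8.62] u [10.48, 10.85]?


For pairwise disjoint intervals, m(union) = sum of lengths.
= (-0.93 - -1.77) + (4.39 - 0.59) + (8.62 - 5.99) + (10.85 - 10.48)
= 0.84 + 3.8 + 2.63 + 0.37
= 7.64


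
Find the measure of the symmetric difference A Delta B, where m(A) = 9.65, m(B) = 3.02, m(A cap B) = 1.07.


m(A Delta B) = m(A) + m(B) - 2*m(A n B)
= 9.65 + 3.02 - 2*1.07
= 9.65 + 3.02 - 2.14
= 10.53


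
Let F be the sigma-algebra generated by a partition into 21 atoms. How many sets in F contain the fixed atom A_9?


Each element of F is a union of some subset S of the 21 atoms.
The element contains A_9 iff A_9 is in S.
So we count subsets S of {A_1,...,A_21} with A_9 in S: choose freely among the other 20 atoms.
Count = 2^(21-1) = 2^20 = 1048576.


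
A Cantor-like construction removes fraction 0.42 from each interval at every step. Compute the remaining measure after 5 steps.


Step 1: At each step, fraction remaining = 1 - 0.42 = 0.58
Step 2: After 5 steps, measure = (0.58)^5
Step 3: Computing the power step by step:
  After step 1: 0.58
  After step 2: 0.3364
  After step 3: 0.195112
  After step 4: 0.113165
  After step 5: 0.065636
Result = 0.065636


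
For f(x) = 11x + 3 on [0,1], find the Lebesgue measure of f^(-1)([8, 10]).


f^(-1)([8, 10]) = {x : 8 <= 11x + 3 <= 10}
Solving: (8 - 3)/11 <= x <= (10 - 3)/11
= [0.454545, 0.636364]
Intersecting with [0,1]: [0.454545, 0.636364]
Measure = 0.636364 - 0.454545 = 0.181818


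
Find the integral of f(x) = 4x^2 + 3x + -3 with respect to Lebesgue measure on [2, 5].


The Lebesgue integral of a Riemann-integrable function agrees with the Riemann integral.
Antiderivative F(x) = (4/3)x^3 + (3/2)x^2 + -3x
F(5) = (4/3)*5^3 + (3/2)*5^2 + -3*5
     = (4/3)*125 + (3/2)*25 + -3*5
     = 166.666667 + 37.5 + -15
     = 189.166667
F(2) = 10.666667
Integral = F(5) - F(2) = 189.166667 - 10.666667 = 178.5


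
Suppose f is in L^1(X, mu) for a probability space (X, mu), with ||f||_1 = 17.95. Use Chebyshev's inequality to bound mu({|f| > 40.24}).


Chebyshev/Markov inequality: mu(|f| > eps) <= (||f||_p / eps)^p
Step 1: ||f||_1 / eps = 17.95 / 40.24 = 0.446074
Step 2: Raise to power p = 1:
  (0.446074)^1 = 0.446074
Step 3: Therefore mu(|f| > 40.24) <= 0.446074


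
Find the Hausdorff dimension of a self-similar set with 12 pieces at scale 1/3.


For a self-similar set with N copies scaled by 1/r:
dim_H = log(N)/log(r) = log(12)/log(3)
= 2.484907/1.098612
= 2.26186


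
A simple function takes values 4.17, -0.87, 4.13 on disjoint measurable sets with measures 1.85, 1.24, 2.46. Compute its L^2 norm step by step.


Step 1: Compute |f_i|^2 for each value:
  |4.17|^2 = 17.3889
  |-0.87|^2 = 0.7569
  |4.13|^2 = 17.0569
Step 2: Multiply by measures and sum:
  17.3889 * 1.85 = 32.169465
  0.7569 * 1.24 = 0.938556
  17.0569 * 2.46 = 41.959974
Sum = 32.169465 + 0.938556 + 41.959974 = 75.067995
Step 3: Take the p-th root:
||f||_2 = (75.067995)^(1/2) = 8.664179


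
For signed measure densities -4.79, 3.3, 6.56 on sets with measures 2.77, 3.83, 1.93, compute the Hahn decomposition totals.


Step 1: Compute signed measure on each set:
  Set 1: -4.79 * 2.77 = -13.2683
  Set 2: 3.3 * 3.83 = 12.639
  Set 3: 6.56 * 1.93 = 12.6608
Step 2: Total signed measure = (-13.2683) + (12.639) + (12.6608)
     = 12.0315
Step 3: Positive part mu+(X) = sum of positive contributions = 25.2998
Step 4: Negative part mu-(X) = |sum of negative contributions| = 13.2683


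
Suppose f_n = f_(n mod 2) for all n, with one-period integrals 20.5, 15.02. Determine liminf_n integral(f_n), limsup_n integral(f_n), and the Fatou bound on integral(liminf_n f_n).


The sequence (integral(f_n)) is periodic with period 2, repeating the values 20.5, 15.02 indefinitely.
Step 1: For a periodic sequence, every tail (a_m, a_(m+1), ...) contains all 2 period values infinitely often.
Step 2: Hence inf of every tail = min of the period values = min(20.5, 15.02) = 15.02.
        liminf_n integral(f_n) = sup over m of (inf of tail from m) = 15.02.
Step 3: Similarly sup of every tail = max of the period values = 20.5.
        limsup_n integral(f_n) = 20.5.
Step 4: Fatou's lemma: integral(liminf_n f_n) <= liminf_n integral(f_n) = 15.02.
        So the integral of the pointwise liminf is at most 15.02.


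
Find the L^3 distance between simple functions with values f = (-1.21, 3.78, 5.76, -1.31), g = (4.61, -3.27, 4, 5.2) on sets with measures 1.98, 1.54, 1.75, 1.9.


Step 1: Compute differences f_i - g_i:
  -1.21 - 4.61 = -5.82
  3.78 - -3.27 = 7.05
  5.76 - 4 = 1.76
  -1.31 - 5.2 = -6.51
Step 2: Compute |diff|^3 * measure for each set:
  |-5.82|^3 * 1.98 = 197.137368 * 1.98 = 390.331989
  |7.05|^3 * 1.54 = 350.402625 * 1.54 = 539.620043
  |1.76|^3 * 1.75 = 5.451776 * 1.75 = 9.540608
  |-6.51|^3 * 1.9 = 275.894451 * 1.9 = 524.199457
Step 3: Sum = 1463.692096
Step 4: ||f-g||_3 = (1463.692096)^(1/3) = 11.354027


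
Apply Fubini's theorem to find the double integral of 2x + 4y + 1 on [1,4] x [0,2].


By Fubini, integrate in x first, then y.
Step 1: Fix y, integrate over x in [1,4]:
  integral(2x + 4y + 1, x=1..4)
  = 2*(4^2 - 1^2)/2 + (4y + 1)*(4 - 1)
  = 15 + (4y + 1)*3
  = 15 + 12y + 3
  = 18 + 12y
Step 2: Integrate over y in [0,2]:
  integral(18 + 12y, y=0..2)
  = 18*2 + 12*(2^2 - 0^2)/2
  = 36 + 24
  = 60


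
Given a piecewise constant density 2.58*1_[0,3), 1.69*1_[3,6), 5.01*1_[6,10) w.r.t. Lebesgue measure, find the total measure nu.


Integrate each piece of the Radon-Nikodym derivative:
Step 1: integral_0^3 2.58 dx = 2.58*(3-0) = 2.58*3 = 7.74
Step 2: integral_3^6 1.69 dx = 1.69*(6-3) = 1.69*3 = 5.07
Step 3: integral_6^10 5.01 dx = 5.01*(10-6) = 5.01*4 = 20.04
Total: 7.74 + 5.07 + 20.04 = 32.85


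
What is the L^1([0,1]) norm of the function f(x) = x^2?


Step 1: ||f||_1 = (integral_0^1 |x^2|^1 dx)^(1/1)
     = (integral_0^1 x^2 dx)^(1/1)
Step 2: integral_0^1 x^2 dx = [x^3/(3)] from 0 to 1 = 1^3/3
     = 1/3 = 0.333333
Step 3: ||f||_1 = (0.333333)^(1/1) = 0.333333


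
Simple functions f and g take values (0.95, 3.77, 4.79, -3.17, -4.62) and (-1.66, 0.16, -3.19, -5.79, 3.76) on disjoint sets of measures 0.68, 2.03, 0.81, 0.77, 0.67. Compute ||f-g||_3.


Step 1: Compute differences f_i - g_i:
  0.95 - -1.66 = 2.61
  3.77 - 0.16 = 3.61
  4.79 - -3.19 = 7.98
  -3.17 - -5.79 = 2.62
  -4.62 - 3.76 = -8.38
Step 2: Compute |diff|^3 * measure for each set:
  |2.61|^3 * 0.68 = 17.779581 * 0.68 = 12.090115
  |3.61|^3 * 2.03 = 47.045881 * 2.03 = 95.503138
  |7.98|^3 * 0.81 = 508.169592 * 0.81 = 411.61737
  |2.62|^3 * 0.77 = 17.984728 * 0.77 = 13.848241
  |-8.38|^3 * 0.67 = 588.480472 * 0.67 = 394.281916
Step 3: Sum = 927.34078
Step 4: ||f-g||_3 = (927.34078)^(1/3) = 9.751688


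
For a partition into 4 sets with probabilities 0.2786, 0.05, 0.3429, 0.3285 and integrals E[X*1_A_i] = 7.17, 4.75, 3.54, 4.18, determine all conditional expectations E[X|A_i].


For each cell A_i: E[X|A_i] = E[X*1_A_i] / P(A_i)
Step 1: E[X|A_1] = 7.17 / 0.2786 = 25.735822
Step 2: E[X|A_2] = 4.75 / 0.05 = 95
Step 3: E[X|A_3] = 3.54 / 0.3429 = 10.32371
Step 4: E[X|A_4] = 4.18 / 0.3285 = 12.724505
Verification: E[X] = sum E[X*1_A_i] = 7.17 + 4.75 + 3.54 + 4.18 = 19.64


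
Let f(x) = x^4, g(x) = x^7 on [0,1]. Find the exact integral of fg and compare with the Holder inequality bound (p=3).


Step 1: Exact integral of f*g = integral(x^11, 0, 1) = 1/12
     = 0.083333
Step 2: Holder bound with p=3, q=1.5:
  ||f||_p = (integral x^12 dx)^(1/3) = (1/13)^(1/3) = 0.42529
  ||g||_q = (integral x^10.5 dx)^(1/1.5) = (1/11.5)^(1/1.5) = 0.196276
Step 3: Holder bound = ||f||_p * ||g||_q = 0.42529 * 0.196276 = 0.083474
Verification: 0.083333 <= 0.083474 (Holder holds)


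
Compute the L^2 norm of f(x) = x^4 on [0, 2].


Step 1: ||f||_2 = (integral_0^2 |x^4|^2 dx)^(1/2)
     = (integral_0^2 x^8 dx)^(1/2)
Step 2: integral_0^2 x^8 dx = [x^9/(9)] from 0 to 2 = 2^9/9
     = 512/9 = 56.888889
Step 3: ||f||_2 = (56.888889)^(1/2) = 7.542472


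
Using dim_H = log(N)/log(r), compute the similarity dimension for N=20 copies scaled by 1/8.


For a self-similar set with N copies scaled by 1/r:
dim_H = log(N)/log(r) = log(20)/log(8)
= 2.995732/2.079442
= 1.440643


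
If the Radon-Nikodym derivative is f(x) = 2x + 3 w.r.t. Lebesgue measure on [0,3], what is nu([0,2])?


nu(A) = integral_A (dnu/dmu) dmu = integral_0^2 (2x + 3) dx
Step 1: Antiderivative F(x) = (2/2)x^2 + 3x
Step 2: F(2) = (2/2)*2^2 + 3*2 = 4 + 6 = 10
Step 3: F(0) = (2/2)*0^2 + 3*0 = 0.0 + 0 = 0.0
Step 4: nu([0,2]) = F(2) - F(0) = 10 - 0.0 = 10


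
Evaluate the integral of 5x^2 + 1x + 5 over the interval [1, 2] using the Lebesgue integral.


The Lebesgue integral of a Riemann-integrable function agrees with the Riemann integral.
Antiderivative F(x) = (5/3)x^3 + (1/2)x^2 + 5x
F(2) = (5/3)*2^3 + (1/2)*2^2 + 5*2
     = (5/3)*8 + (1/2)*4 + 5*2
     = 13.333333 + 2 + 10
     = 25.333333
F(1) = 7.166667
Integral = F(2) - F(1) = 25.333333 - 7.166667 = 18.166667


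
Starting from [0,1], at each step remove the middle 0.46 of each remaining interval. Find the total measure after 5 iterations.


Step 1: At each step, fraction remaining = 1 - 0.46 = 0.54
Step 2: After 5 steps, measure = (0.54)^5
Step 3: Computing the power step by step:
  After step 1: 0.54
  After step 2: 0.2916
  After step 3: 0.157464
  After step 4: 0.085031
  After step 5: 0.045917
Result = 0.045917


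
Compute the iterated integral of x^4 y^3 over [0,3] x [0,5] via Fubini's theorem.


By Fubini's theorem, the double integral factors as a product of single integrals:
Step 1: integral_0^3 x^4 dx = [x^5/5] from 0 to 3
     = 3^5/5 = 48.6
Step 2: integral_0^5 y^3 dy = [y^4/4] from 0 to 5
     = 5^4/4 = 156.25
Step 3: Double integral = 48.6 * 156.25 = 7593.75


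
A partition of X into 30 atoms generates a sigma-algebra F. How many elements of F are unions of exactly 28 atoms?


Each element of F is a union of some subset of the 30 atoms.
Elements that are unions of exactly 28 atoms correspond to 28-element subsets of the 30 atoms.
Count = C(30, 28) = 30! / (28! * 2!) = 435.


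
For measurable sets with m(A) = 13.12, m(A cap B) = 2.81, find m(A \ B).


m(A \ B) = m(A) - m(A n B)
= 13.12 - 2.81
= 10.31


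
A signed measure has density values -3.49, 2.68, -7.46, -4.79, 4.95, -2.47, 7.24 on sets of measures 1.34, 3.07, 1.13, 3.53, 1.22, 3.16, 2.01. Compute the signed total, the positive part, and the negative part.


Step 1: Compute signed measure on each set:
  Set 1: -3.49 * 1.34 = -4.6766
  Set 2: 2.68 * 3.07 = 8.2276
  Set 3: -7.46 * 1.13 = -8.4298
  Set 4: -4.79 * 3.53 = -16.9087
  Set 5: 4.95 * 1.22 = 6.039
  Set 6: -2.47 * 3.16 = -7.8052
  Set 7: 7.24 * 2.01 = 14.5524
Step 2: Total signed measure = (-4.6766) + (8.2276) + (-8.4298) + (-16.9087) + (6.039) + (-7.8052) + (14.5524)
     = -9.0013
Step 3: Positive part mu+(X) = sum of positive contributions = 28.819
Step 4: Negative part mu-(X) = |sum of negative contributions| = 37.8203


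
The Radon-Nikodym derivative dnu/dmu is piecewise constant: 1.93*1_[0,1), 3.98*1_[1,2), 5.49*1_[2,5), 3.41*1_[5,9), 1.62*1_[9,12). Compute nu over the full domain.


Integrate each piece of the Radon-Nikodym derivative:
Step 1: integral_0^1 1.93 dx = 1.93*(1-0) = 1.93*1 = 1.93
Step 2: integral_1^2 3.98 dx = 3.98*(2-1) = 3.98*1 = 3.98
Step 3: integral_2^5 5.49 dx = 5.49*(5-2) = 5.49*3 = 16.47
Step 4: integral_5^9 3.41 dx = 3.41*(9-5) = 3.41*4 = 13.64
Step 5: integral_9^12 1.62 dx = 1.62*(12-9) = 1.62*3 = 4.86
Total: 1.93 + 3.98 + 16.47 + 13.64 + 4.86 = 40.88


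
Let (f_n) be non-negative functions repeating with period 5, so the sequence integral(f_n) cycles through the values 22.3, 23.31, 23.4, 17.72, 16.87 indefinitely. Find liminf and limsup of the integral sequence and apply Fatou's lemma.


The sequence (integral(f_n)) is periodic with period 5, repeating the values 22.3, 23.31, 23.4, 17.72, 16.87 indefinitely.
Step 1: For a periodic sequence, every tail (a_m, a_(m+1), ...) contains all 5 period values infinitely often.
Step 2: Hence inf of every tail = min of the period values = min(22.3, 23.31, 23.4, 17.72, 16.87) = 16.87.
        liminf_n integral(f_n) = sup over m of (inf of tail from m) = 16.87.
Step 3: Similarly sup of every tail = max of the period values = 23.4.
        limsup_n integral(f_n) = 23.4.
Step 4: Fatou's lemma: integral(liminf_n f_n) <= liminf_n integral(f_n) = 16.87.
        So the integral of the pointwise liminf is at most 16.87.


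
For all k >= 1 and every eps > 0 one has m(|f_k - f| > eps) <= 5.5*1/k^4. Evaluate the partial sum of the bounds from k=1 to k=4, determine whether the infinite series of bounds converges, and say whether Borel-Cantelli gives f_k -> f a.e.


Step 1: List the terms 5.5*1/k^4 for k = 1 to 4:
  k=1: 5.5
  k=2: 0.34375
  k=3: 0.067901
  k=4: 0.021484
Step 2: Partial sum = 5.5 + 0.34375 + 0.067901 + 0.021484
     = 5.933136
Step 3: The full series sum_(k>=1) 5.5*1/k^4 converges (p-series with p = 4 > 1; a constant multiple of a convergent series converges).
Step 4: Fix eps > 0. Since sum_k m(|f_k - f| > eps) < infinity, the Borel-Cantelli lemma gives
        m(limsup_k {|f_k - f| > eps}) = 0, i.e. for a.e. x, |f_k(x) - f(x)| <= eps for all large k.
        Applying this with eps = 1/j for j = 1, 2, ... and intersecting the countably many full-measure sets,
        for a.e. x we get limsup_k |f_k(x) - f(x)| <= 1/j for every j, hence f_k -> f almost everywhere.
Conclusion: series converges; Borel-Cantelli yields f_k -> f a.e.


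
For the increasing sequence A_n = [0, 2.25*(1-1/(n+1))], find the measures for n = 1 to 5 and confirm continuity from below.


By continuity of measure from below: if A_n increases to A, then m(A_n) -> m(A).
Here A = [0, 2.25], so m(A) = 2.25
Step 1: a_1 = 2.25*(1 - 1/2) = 1.125, m(A_1) = 1.125
Step 2: a_2 = 2.25*(1 - 1/3) = 1.5, m(A_2) = 1.5
Step 3: a_3 = 2.25*(1 - 1/4) = 1.6875, m(A_3) = 1.6875
Step 4: a_4 = 2.25*(1 - 1/5) = 1.8, m(A_4) = 1.8
Step 5: a_5 = 2.25*(1 - 1/6) = 1.875, m(A_5) = 1.875
Limit: m(A_n) -> m([0,2.25]) = 2.25


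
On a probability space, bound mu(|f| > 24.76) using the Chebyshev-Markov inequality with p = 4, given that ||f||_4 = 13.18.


Chebyshev/Markov inequality: mu(|f| > eps) <= (||f||_p / eps)^p
Step 1: ||f||_4 / eps = 13.18 / 24.76 = 0.53231
Step 2: Raise to power p = 4:
  (0.53231)^4 = 0.08029
Step 3: Therefore mu(|f| > 24.76) <= 0.08029


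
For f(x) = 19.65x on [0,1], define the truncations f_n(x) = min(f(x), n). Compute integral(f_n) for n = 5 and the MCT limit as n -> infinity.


f(x) = 19.65x on [0,1]; f_n(x) = min(19.65x, n). At n = 5:
Step 1: f(x) reaches 5 at x = 5/19.65 = 0.254453
Step 2: integral(f_5) = integral(19.65x, 0, 0.254453) + integral(5, 0.254453, 1)
       = 19.65*0.254453^2/2 + 5*(1 - 0.254453)
       = 0.636132 + 3.727735
       = 4.363868
Step 3: As n -> infinity, f_n increases to f, so by MCT integral(f_n) -> integral(f) = 19.65/2 = 9.825.
Convergence: integral(f_5) = 4.363868 -> 9.825 as n -> infinity


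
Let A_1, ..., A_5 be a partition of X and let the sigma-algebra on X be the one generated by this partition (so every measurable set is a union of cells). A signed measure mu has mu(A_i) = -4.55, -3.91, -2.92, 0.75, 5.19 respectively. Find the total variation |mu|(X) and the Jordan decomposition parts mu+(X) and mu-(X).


Step 1: Every measurable set is a union of atoms (the cells / points), so a Hahn decomposition is
  obtained by grouping atoms by sign: P = union of atoms with mu > 0, N = union of the remaining atoms.
  Atoms in P (indices): 4, 5;  atoms in N (indices): 1, 2, 3
  Positive values: 0.75, 5.19
  Negative values: -4.55, -3.91, -2.92
Step 2: mu+(X) = mu(P) = sum of positive atom values = 5.94
Step 3: mu-(X) = -mu(N) = sum of |negative atom values| = 11.38
Step 4: |mu|(X) = mu+(X) + mu-(X) = 5.94 + 11.38 = 17.32


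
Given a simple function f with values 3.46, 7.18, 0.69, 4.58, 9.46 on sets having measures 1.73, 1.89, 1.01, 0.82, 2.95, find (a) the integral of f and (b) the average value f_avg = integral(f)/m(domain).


Step 1: Integral = sum(value_i * measure_i)
= 3.46*1.73 + 7.18*1.89 + 0.69*1.01 + 4.58*0.82 + 9.46*2.95
= 5.9858 + 13.5702 + 0.6969 + 3.7556 + 27.907
= 51.9155
Step 2: Total measure of domain = 1.73 + 1.89 + 1.01 + 0.82 + 2.95 = 8.4
Step 3: Average value = 51.9155 / 8.4 = 6.180417


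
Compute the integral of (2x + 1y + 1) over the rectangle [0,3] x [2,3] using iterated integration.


By Fubini, integrate in x first, then y.
Step 1: Fix y, integrate over x in [0,3]:
  integral(2x + 1y + 1, x=0..3)
  = 2*(3^2 - 0^2)/2 + (1y + 1)*(3 - 0)
  = 9 + (1y + 1)*3
  = 9 + 3y + 3
  = 12 + 3y
Step 2: Integrate over y in [2,3]:
  integral(12 + 3y, y=2..3)
  = 12*1 + 3*(3^2 - 2^2)/2
  = 12 + 7.5
  = 19.5


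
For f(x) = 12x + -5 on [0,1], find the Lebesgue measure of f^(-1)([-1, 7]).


f^(-1)([-1, 7]) = {x : -1 <= 12x + -5 <= 7}
Solving: (-1 - -5)/12 <= x <= (7 - -5)/12
= [0.333333, 1]
Intersecting with [0,1]: [0.333333, 1]
Measure = 1 - 0.333333 = 0.666667


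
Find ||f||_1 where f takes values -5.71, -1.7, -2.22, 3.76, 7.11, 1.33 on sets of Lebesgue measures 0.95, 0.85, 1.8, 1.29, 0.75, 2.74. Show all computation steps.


Step 1: Compute |f_i|^1 for each value:
  |-5.71|^1 = 5.71
  |-1.7|^1 = 1.7
  |-2.22|^1 = 2.22
  |3.76|^1 = 3.76
  |7.11|^1 = 7.11
  |1.33|^1 = 1.33
Step 2: Multiply by measures and sum:
  5.71 * 0.95 = 5.4245
  1.7 * 0.85 = 1.445
  2.22 * 1.8 = 3.996
  3.76 * 1.29 = 4.8504
  7.11 * 0.75 = 5.3325
  1.33 * 2.74 = 3.6442
Sum = 5.4245 + 1.445 + 3.996 + 4.8504 + 5.3325 + 3.6442 = 24.6926
Step 3: Take the p-th root:
||f||_1 = (24.6926)^(1/1) = 24.6926


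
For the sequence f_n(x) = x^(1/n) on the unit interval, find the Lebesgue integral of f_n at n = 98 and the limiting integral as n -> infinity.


At n = 98: f_98(x) = x^(1/98).
Step 1: integral(x^(1/98), 0, 1) = [x^(1/98+1) / (1/98+1)] from 0 to 1
     = 1 / (1/98 + 1) = 1 / ((98+1)/98) = 98/(98+1)
     = 98/99 = 0.989899
Step 2: As n -> infinity, f_n(x) = x^(1/n) -> 1 for x in (0,1], and f_n is increasing in n.
By MCT, lim_n integral(f_n) = integral(lim_n f_n) = integral(1, 0, 1) = 1.
Step 3: Verify convergence: 98/99 = 0.989899 -> 1


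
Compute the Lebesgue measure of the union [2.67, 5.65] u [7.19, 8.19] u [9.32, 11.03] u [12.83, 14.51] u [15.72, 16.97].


For pairwise disjoint intervals, m(union) = sum of lengths.
= (5.65 - 2.67) + (8.19 - 7.19) + (11.03 - 9.32) + (14.51 - 12.83) + (16.97 - 15.72)
= 2.98 + 1 + 1.71 + 1.68 + 1.25
= 8.62


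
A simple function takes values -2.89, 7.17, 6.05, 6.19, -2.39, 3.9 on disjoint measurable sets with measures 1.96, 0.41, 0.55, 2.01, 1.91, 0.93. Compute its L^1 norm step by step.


Step 1: Compute |f_i|^1 for each value:
  |-2.89|^1 = 2.89
  |7.17|^1 = 7.17
  |6.05|^1 = 6.05
  |6.19|^1 = 6.19
  |-2.39|^1 = 2.39
  |3.9|^1 = 3.9
Step 2: Multiply by measures and sum:
  2.89 * 1.96 = 5.6644
  7.17 * 0.41 = 2.9397
  6.05 * 0.55 = 3.3275
  6.19 * 2.01 = 12.4419
  2.39 * 1.91 = 4.5649
  3.9 * 0.93 = 3.627
Sum = 5.6644 + 2.9397 + 3.3275 + 12.4419 + 4.5649 + 3.627 = 32.5654
Step 3: Take the p-th root:
||f||_1 = (32.5654)^(1/1) = 32.5654


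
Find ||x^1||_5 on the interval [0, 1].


Step 1: ||f||_5 = (integral_0^1 |x^1|^5 dx)^(1/5)
     = (integral_0^1 x^5 dx)^(1/5)
Step 2: integral_0^1 x^5 dx = [x^6/(6)] from 0 to 1 = 1^6/6
     = 1/6 = 0.166667
Step 3: ||f||_5 = (0.166667)^(1/5) = 0.698827


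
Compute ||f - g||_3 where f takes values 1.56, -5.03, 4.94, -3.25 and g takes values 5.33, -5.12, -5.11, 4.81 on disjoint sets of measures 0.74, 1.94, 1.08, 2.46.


Step 1: Compute differences f_i - g_i:
  1.56 - 5.33 = -3.77
  -5.03 - -5.12 = 0.09
  4.94 - -5.11 = 10.05
  -3.25 - 4.81 = -8.06
Step 2: Compute |diff|^3 * measure for each set:
  |-3.77|^3 * 0.74 = 53.582633 * 0.74 = 39.651148
  |0.09|^3 * 1.94 = 7.290000e-04 * 1.94 = 0.001414
  |10.05|^3 * 1.08 = 1015.075125 * 1.08 = 1096.281135
  |-8.06|^3 * 2.46 = 523.606616 * 2.46 = 1288.072275
Step 3: Sum = 2424.005973
Step 4: ||f-g||_3 = (2424.005973)^(1/3) = 13.433151


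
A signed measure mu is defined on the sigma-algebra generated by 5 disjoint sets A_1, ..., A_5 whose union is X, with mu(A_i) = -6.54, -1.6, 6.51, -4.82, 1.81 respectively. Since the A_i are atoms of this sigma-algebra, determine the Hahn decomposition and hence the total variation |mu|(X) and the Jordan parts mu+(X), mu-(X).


Step 1: Every measurable set is a union of atoms (the cells / points), so a Hahn decomposition is
  obtained by grouping atoms by sign: P = union of atoms with mu > 0, N = union of the remaining atoms.
  Atoms in P (indices): 3, 5;  atoms in N (indices): 1, 2, 4
  Positive values: 6.51, 1.81
  Negative values: -6.54, -1.6, -4.82
Step 2: mu+(X) = mu(P) = sum of positive atom values = 8.32
Step 3: mu-(X) = -mu(N) = sum of |negative atom values| = 12.96
Step 4: |mu|(X) = mu+(X) + mu-(X) = 8.32 + 12.96 = 21.28


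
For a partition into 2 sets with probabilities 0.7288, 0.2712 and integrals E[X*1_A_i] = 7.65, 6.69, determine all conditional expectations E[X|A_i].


For each cell A_i: E[X|A_i] = E[X*1_A_i] / P(A_i)
Step 1: E[X|A_1] = 7.65 / 0.7288 = 10.496707
Step 2: E[X|A_2] = 6.69 / 0.2712 = 24.668142
Verification: E[X] = sum E[X*1_A_i] = 7.65 + 6.69 = 14.34


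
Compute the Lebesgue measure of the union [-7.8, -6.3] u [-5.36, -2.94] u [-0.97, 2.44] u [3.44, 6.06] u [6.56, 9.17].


For pairwise disjoint intervals, m(union) = sum of lengths.
= (-6.3 - -7.8) + (-2.94 - -5.36) + (2.44 - -0.97) + (6.06 - 3.44) + (9.17 - 6.56)
= 1.5 + 2.42 + 3.41 + 2.62 + 2.61
= 12.56


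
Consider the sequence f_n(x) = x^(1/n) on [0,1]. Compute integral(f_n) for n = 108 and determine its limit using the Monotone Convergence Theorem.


At n = 108: f_108(x) = x^(1/108).
Step 1: integral(x^(1/108), 0, 1) = [x^(1/108+1) / (1/108+1)] from 0 to 1
     = 1 / (1/108 + 1) = 1 / ((108+1)/108) = 108/(108+1)
     = 108/109 = 0.990826
Step 2: As n -> infinity, f_n(x) = x^(1/n) -> 1 for x in (0,1], and f_n is increasing in n.
By MCT, lim_n integral(f_n) = integral(lim_n f_n) = integral(1, 0, 1) = 1.
Step 3: Verify convergence: 108/109 = 0.990826 -> 1


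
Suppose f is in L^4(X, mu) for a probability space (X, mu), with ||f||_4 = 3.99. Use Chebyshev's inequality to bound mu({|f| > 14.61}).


Chebyshev/Markov inequality: mu(|f| > eps) <= (||f||_p / eps)^p
Step 1: ||f||_4 / eps = 3.99 / 14.61 = 0.273101
Step 2: Raise to power p = 4:
  (0.273101)^4 = 0.005563
Step 3: Therefore mu(|f| > 14.61) <= 0.005563


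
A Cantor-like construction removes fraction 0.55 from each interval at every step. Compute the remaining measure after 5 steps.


Step 1: At each step, fraction remaining = 1 - 0.55 = 0.45
Step 2: After 5 steps, measure = (0.45)^5
Step 3: Computing the power step by step:
  After step 1: 0.45
  After step 2: 0.2025
  After step 3: 0.091125
  After step 4: 0.041006
  After step 5: 0.018453
Result = 0.018453


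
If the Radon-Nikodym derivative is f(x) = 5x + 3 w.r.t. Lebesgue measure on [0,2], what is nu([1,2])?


nu(A) = integral_A (dnu/dmu) dmu = integral_1^2 (5x + 3) dx
Step 1: Antiderivative F(x) = (5/2)x^2 + 3x
Step 2: F(2) = (5/2)*2^2 + 3*2 = 10 + 6 = 16
Step 3: F(1) = (5/2)*1^2 + 3*1 = 2.5 + 3 = 5.5
Step 4: nu([1,2]) = F(2) - F(1) = 16 - 5.5 = 10.5


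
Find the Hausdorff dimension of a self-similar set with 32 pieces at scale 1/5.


For a self-similar set with N copies scaled by 1/r:
dim_H = log(N)/log(r) = log(32)/log(5)
= 3.465736/1.609438
= 2.153383


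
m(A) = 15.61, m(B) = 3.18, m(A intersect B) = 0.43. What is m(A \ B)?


m(A \ B) = m(A) - m(A n B)
= 15.61 - 0.43
= 15.18


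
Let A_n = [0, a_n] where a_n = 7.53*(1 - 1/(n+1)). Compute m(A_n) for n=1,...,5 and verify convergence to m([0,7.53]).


By continuity of measure from below: if A_n increases to A, then m(A_n) -> m(A).
Here A = [0, 7.53], so m(A) = 7.53
Step 1: a_1 = 7.53*(1 - 1/2) = 3.765, m(A_1) = 3.765
Step 2: a_2 = 7.53*(1 - 1/3) = 5.02, m(A_2) = 5.02
Step 3: a_3 = 7.53*(1 - 1/4) = 5.6475, m(A_3) = 5.6475
Step 4: a_4 = 7.53*(1 - 1/5) = 6.024, m(A_4) = 6.024
Step 5: a_5 = 7.53*(1 - 1/6) = 6.275, m(A_5) = 6.275
Limit: m(A_n) -> m([0,7.53]) = 7.53


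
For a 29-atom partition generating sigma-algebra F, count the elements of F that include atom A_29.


Each element of F is a union of some subset S of the 29 atoms.
The element contains A_29 iff A_29 is in S.
So we count subsets S of {A_1,...,A_29} with A_29 in S: choose freely among the other 28 atoms.
Count = 2^(29-1) = 2^28 = 268435456.


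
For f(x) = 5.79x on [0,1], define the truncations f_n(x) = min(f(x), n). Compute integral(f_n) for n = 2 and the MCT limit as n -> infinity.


f(x) = 5.79x on [0,1]; f_n(x) = min(5.79x, n). At n = 2:
Step 1: f(x) reaches 2 at x = 2/5.79 = 0.345423
Step 2: integral(f_2) = integral(5.79x, 0, 0.345423) + integral(2, 0.345423, 1)
       = 5.79*0.345423^2/2 + 2*(1 - 0.345423)
       = 0.345423 + 1.309154
       = 1.654577
Step 3: As n -> infinity, f_n increases to f, so by MCT integral(f_n) -> integral(f) = 5.79/2 = 2.895.
Convergence: integral(f_2) = 1.654577 -> 2.895 as n -> infinity


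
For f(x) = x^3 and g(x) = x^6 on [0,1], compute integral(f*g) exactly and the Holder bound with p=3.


Step 1: Exact integral of f*g = integral(x^9, 0, 1) = 1/10
     = 0.1
Step 2: Holder bound with p=3, q=1.5:
  ||f||_p = (integral x^9 dx)^(1/3) = (1/10)^(1/3) = 0.464159
  ||g||_q = (integral x^9 dx)^(1/1.5) = (1/10)^(1/1.5) = 0.215443
Step 3: Holder bound = ||f||_p * ||g||_q = 0.464159 * 0.215443 = 0.1
Verification: 0.1 <= 0.1 (Holder holds)


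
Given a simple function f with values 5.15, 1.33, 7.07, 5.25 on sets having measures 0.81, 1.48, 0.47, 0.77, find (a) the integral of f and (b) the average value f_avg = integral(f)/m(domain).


Step 1: Integral = sum(value_i * measure_i)
= 5.15*0.81 + 1.33*1.48 + 7.07*0.47 + 5.25*0.77
= 4.1715 + 1.9684 + 3.3229 + 4.0425
= 13.5053
Step 2: Total measure of domain = 0.81 + 1.48 + 0.47 + 0.77 = 3.53
Step 3: Average value = 13.5053 / 3.53 = 3.825864


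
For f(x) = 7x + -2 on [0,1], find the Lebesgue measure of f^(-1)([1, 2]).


f^(-1)([1, 2]) = {x : 1 <= 7x + -2 <= 2}
Solving: (1 - -2)/7 <= x <= (2 - -2)/7
= [0.428571, 0.571429]
Intersecting with [0,1]: [0.428571, 0.571429]
Measure = 0.571429 - 0.428571 = 0.142857


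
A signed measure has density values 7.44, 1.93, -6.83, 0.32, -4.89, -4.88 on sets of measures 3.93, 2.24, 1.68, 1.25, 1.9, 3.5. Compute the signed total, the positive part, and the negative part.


Step 1: Compute signed measure on each set:
  Set 1: 7.44 * 3.93 = 29.2392
  Set 2: 1.93 * 2.24 = 4.3232
  Set 3: -6.83 * 1.68 = -11.4744
  Set 4: 0.32 * 1.25 = 0.4
  Set 5: -4.89 * 1.9 = -9.291
  Set 6: -4.88 * 3.5 = -17.08
Step 2: Total signed measure = (29.2392) + (4.3232) + (-11.4744) + (0.4) + (-9.291) + (-17.08)
     = -3.883
Step 3: Positive part mu+(X) = sum of positive contributions = 33.9624
Step 4: Negative part mu-(X) = |sum of negative contributions| = 37.8454


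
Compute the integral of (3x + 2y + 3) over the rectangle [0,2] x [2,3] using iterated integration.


By Fubini, integrate in x first, then y.
Step 1: Fix y, integrate over x in [0,2]:
  integral(3x + 2y + 3, x=0..2)
  = 3*(2^2 - 0^2)/2 + (2y + 3)*(2 - 0)
  = 6 + (2y + 3)*2
  = 6 + 4y + 6
  = 12 + 4y
Step 2: Integrate over y in [2,3]:
  integral(12 + 4y, y=2..3)
  = 12*1 + 4*(3^2 - 2^2)/2
  = 12 + 10
  = 22


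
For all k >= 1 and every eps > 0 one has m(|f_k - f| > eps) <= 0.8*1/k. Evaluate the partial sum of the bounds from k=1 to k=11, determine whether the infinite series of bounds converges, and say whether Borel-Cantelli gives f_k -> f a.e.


Step 1: List the terms 0.8*1/k for k = 1 to 11:
  k=1: 0.8
  k=2: 0.4
  k=3: 0.266667
  k=4: 0.2
  k=5: 0.16
  k=6: 0.133333
  k=7: 0.114286
  k=8: 0.1
  k=9: 0.088889
  k=10: 0.08
  k=11: 0.072727
Step 2: Partial sum = 0.8 + 0.4 + 0.266667 + 0.2 + 0.16 + 0.133333 + 0.114286 + 0.1 + 0.088889 + 0.08 + 0.072727
     = 2.415902
Step 3: The full series sum_(k>=1) 0.8*1/k diverges (harmonic series, p = 1; a nonzero constant multiple of a divergent series diverges).
Step 4: The (first) Borel-Cantelli lemma requires a summable sequence of measures, so it does not apply here;
        from this bound alone no conclusion about a.e. convergence can be drawn (convergence in measure still
        gives an a.e.-convergent subsequence, but not a.e. convergence of the whole sequence).
Conclusion: series diverges; Borel-Cantelli is inconclusive about a.e. convergence of f_k.


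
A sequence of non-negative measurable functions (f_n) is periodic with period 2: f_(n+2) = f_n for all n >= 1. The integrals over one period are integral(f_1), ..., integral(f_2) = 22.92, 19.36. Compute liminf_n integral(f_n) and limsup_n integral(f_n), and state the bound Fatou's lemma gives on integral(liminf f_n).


The sequence (integral(f_n)) is periodic with period 2, repeating the values 22.92, 19.36 indefinitely.
Step 1: For a periodic sequence, every tail (a_m, a_(m+1), ...) contains all 2 period values infinitely often.
Step 2: Hence inf of every tail = min of the period values = min(22.92, 19.36) = 19.36.
        liminf_n integral(f_n) = sup over m of (inf of tail from m) = 19.36.
Step 3: Similarly sup of every tail = max of the period values = 22.92.
        limsup_n integral(f_n) = 22.92.
Step 4: Fatou's lemma: integral(liminf_n f_n) <= liminf_n integral(f_n) = 19.36.
        So the integral of the pointwise liminf is at most 19.36.


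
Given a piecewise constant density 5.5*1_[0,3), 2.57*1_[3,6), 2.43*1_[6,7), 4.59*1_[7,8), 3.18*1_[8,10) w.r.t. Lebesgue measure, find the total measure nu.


Integrate each piece of the Radon-Nikodym derivative:
Step 1: integral_0^3 5.5 dx = 5.5*(3-0) = 5.5*3 = 16.5
Step 2: integral_3^6 2.57 dx = 2.57*(6-3) = 2.57*3 = 7.71
Step 3: integral_6^7 2.43 dx = 2.43*(7-6) = 2.43*1 = 2.43
Step 4: integral_7^8 4.59 dx = 4.59*(8-7) = 4.59*1 = 4.59
Step 5: integral_8^10 3.18 dx = 3.18*(10-8) = 3.18*2 = 6.36
Total: 16.5 + 7.71 + 2.43 + 4.59 + 6.36 = 37.59


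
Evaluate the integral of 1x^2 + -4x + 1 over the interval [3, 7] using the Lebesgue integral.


The Lebesgue integral of a Riemann-integrable function agrees with the Riemann integral.
Antiderivative F(x) = (1/3)x^3 + (-4/2)x^2 + 1x
F(7) = (1/3)*7^3 + (-4/2)*7^2 + 1*7
     = (1/3)*343 + (-4/2)*49 + 1*7
     = 114.333333 + -98 + 7
     = 23.333333
F(3) = -6
Integral = F(7) - F(3) = 23.333333 - -6 = 29.333333
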